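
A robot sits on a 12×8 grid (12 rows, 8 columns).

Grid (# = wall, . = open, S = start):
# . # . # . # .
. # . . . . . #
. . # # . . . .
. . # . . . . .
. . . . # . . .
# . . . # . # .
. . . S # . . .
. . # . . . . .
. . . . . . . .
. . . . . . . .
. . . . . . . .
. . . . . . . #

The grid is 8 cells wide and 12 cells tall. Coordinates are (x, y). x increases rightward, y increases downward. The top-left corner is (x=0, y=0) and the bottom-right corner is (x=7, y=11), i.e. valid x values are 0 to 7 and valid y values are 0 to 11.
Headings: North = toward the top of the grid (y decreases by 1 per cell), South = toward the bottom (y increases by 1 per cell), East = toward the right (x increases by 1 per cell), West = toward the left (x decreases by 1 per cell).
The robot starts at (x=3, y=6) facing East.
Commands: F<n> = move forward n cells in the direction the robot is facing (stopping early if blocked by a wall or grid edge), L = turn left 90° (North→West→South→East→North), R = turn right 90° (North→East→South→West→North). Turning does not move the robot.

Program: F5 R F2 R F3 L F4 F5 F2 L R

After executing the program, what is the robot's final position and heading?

Start: (x=3, y=6), facing East
  F5: move forward 0/5 (blocked), now at (x=3, y=6)
  R: turn right, now facing South
  F2: move forward 2, now at (x=3, y=8)
  R: turn right, now facing West
  F3: move forward 3, now at (x=0, y=8)
  L: turn left, now facing South
  F4: move forward 3/4 (blocked), now at (x=0, y=11)
  F5: move forward 0/5 (blocked), now at (x=0, y=11)
  F2: move forward 0/2 (blocked), now at (x=0, y=11)
  L: turn left, now facing East
  R: turn right, now facing South
Final: (x=0, y=11), facing South

Answer: Final position: (x=0, y=11), facing South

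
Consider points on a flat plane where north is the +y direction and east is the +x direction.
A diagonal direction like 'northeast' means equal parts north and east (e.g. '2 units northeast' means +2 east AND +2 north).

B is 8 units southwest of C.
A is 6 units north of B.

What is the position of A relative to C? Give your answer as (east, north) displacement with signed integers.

Place C at the origin (east=0, north=0).
  B is 8 units southwest of C: delta (east=-8, north=-8); B at (east=-8, north=-8).
  A is 6 units north of B: delta (east=+0, north=+6); A at (east=-8, north=-2).
Therefore A relative to C: (east=-8, north=-2).

Answer: A is at (east=-8, north=-2) relative to C.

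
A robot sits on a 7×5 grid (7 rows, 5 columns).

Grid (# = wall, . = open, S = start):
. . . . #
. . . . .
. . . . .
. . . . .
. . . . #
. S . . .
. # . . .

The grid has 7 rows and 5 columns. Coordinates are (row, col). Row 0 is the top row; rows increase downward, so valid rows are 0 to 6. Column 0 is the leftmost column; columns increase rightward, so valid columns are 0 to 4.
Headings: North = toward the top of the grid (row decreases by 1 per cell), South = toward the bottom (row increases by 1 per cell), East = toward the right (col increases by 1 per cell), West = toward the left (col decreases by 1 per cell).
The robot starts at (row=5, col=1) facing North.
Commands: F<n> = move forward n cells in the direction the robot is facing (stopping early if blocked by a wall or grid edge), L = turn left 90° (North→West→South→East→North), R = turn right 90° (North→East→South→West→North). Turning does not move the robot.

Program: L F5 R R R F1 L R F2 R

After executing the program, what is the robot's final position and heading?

Answer: Final position: (row=6, col=0), facing West

Derivation:
Start: (row=5, col=1), facing North
  L: turn left, now facing West
  F5: move forward 1/5 (blocked), now at (row=5, col=0)
  R: turn right, now facing North
  R: turn right, now facing East
  R: turn right, now facing South
  F1: move forward 1, now at (row=6, col=0)
  L: turn left, now facing East
  R: turn right, now facing South
  F2: move forward 0/2 (blocked), now at (row=6, col=0)
  R: turn right, now facing West
Final: (row=6, col=0), facing West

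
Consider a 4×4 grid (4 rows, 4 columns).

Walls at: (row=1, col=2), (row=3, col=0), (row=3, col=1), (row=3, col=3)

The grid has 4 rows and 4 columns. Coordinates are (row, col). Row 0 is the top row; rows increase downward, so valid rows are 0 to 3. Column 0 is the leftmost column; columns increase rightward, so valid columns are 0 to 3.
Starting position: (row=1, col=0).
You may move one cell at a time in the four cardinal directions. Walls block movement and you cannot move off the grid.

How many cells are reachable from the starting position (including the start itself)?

BFS flood-fill from (row=1, col=0):
  Distance 0: (row=1, col=0)
  Distance 1: (row=0, col=0), (row=1, col=1), (row=2, col=0)
  Distance 2: (row=0, col=1), (row=2, col=1)
  Distance 3: (row=0, col=2), (row=2, col=2)
  Distance 4: (row=0, col=3), (row=2, col=3), (row=3, col=2)
  Distance 5: (row=1, col=3)
Total reachable: 12 (grid has 12 open cells total)

Answer: Reachable cells: 12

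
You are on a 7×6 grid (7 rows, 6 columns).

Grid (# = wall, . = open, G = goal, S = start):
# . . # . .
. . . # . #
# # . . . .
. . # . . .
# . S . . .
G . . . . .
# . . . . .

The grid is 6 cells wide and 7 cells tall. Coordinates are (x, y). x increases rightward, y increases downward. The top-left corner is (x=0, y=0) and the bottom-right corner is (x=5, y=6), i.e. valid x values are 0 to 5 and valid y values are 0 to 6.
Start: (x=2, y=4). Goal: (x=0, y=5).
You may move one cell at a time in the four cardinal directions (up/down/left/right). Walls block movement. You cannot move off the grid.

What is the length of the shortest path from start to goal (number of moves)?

Answer: Shortest path length: 3

Derivation:
BFS from (x=2, y=4) until reaching (x=0, y=5):
  Distance 0: (x=2, y=4)
  Distance 1: (x=1, y=4), (x=3, y=4), (x=2, y=5)
  Distance 2: (x=1, y=3), (x=3, y=3), (x=4, y=4), (x=1, y=5), (x=3, y=5), (x=2, y=6)
  Distance 3: (x=3, y=2), (x=0, y=3), (x=4, y=3), (x=5, y=4), (x=0, y=5), (x=4, y=5), (x=1, y=6), (x=3, y=6)  <- goal reached here
One shortest path (3 moves): (x=2, y=4) -> (x=1, y=4) -> (x=1, y=5) -> (x=0, y=5)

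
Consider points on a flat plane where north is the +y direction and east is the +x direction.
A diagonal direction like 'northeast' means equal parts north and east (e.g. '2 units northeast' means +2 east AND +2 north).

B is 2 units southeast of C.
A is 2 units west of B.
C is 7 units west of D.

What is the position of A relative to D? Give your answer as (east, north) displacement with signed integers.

Answer: A is at (east=-7, north=-2) relative to D.

Derivation:
Place D at the origin (east=0, north=0).
  C is 7 units west of D: delta (east=-7, north=+0); C at (east=-7, north=0).
  B is 2 units southeast of C: delta (east=+2, north=-2); B at (east=-5, north=-2).
  A is 2 units west of B: delta (east=-2, north=+0); A at (east=-7, north=-2).
Therefore A relative to D: (east=-7, north=-2).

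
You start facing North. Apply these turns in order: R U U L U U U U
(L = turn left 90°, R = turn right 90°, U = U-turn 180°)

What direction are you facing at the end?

Start: North
  R (right (90° clockwise)) -> East
  U (U-turn (180°)) -> West
  U (U-turn (180°)) -> East
  L (left (90° counter-clockwise)) -> North
  U (U-turn (180°)) -> South
  U (U-turn (180°)) -> North
  U (U-turn (180°)) -> South
  U (U-turn (180°)) -> North
Final: North

Answer: Final heading: North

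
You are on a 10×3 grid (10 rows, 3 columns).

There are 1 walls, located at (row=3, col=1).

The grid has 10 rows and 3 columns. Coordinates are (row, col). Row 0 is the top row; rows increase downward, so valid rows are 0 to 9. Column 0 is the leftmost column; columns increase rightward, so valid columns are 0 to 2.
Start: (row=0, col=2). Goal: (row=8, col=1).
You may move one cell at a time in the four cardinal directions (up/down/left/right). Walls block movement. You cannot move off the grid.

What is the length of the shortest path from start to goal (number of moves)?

Answer: Shortest path length: 9

Derivation:
BFS from (row=0, col=2) until reaching (row=8, col=1):
  Distance 0: (row=0, col=2)
  Distance 1: (row=0, col=1), (row=1, col=2)
  Distance 2: (row=0, col=0), (row=1, col=1), (row=2, col=2)
  Distance 3: (row=1, col=0), (row=2, col=1), (row=3, col=2)
  Distance 4: (row=2, col=0), (row=4, col=2)
  Distance 5: (row=3, col=0), (row=4, col=1), (row=5, col=2)
  Distance 6: (row=4, col=0), (row=5, col=1), (row=6, col=2)
  Distance 7: (row=5, col=0), (row=6, col=1), (row=7, col=2)
  Distance 8: (row=6, col=0), (row=7, col=1), (row=8, col=2)
  Distance 9: (row=7, col=0), (row=8, col=1), (row=9, col=2)  <- goal reached here
One shortest path (9 moves): (row=0, col=2) -> (row=1, col=2) -> (row=2, col=2) -> (row=3, col=2) -> (row=4, col=2) -> (row=4, col=1) -> (row=5, col=1) -> (row=6, col=1) -> (row=7, col=1) -> (row=8, col=1)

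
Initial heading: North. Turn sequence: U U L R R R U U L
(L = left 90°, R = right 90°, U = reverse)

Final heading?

Answer: Final heading: East

Derivation:
Start: North
  U (U-turn (180°)) -> South
  U (U-turn (180°)) -> North
  L (left (90° counter-clockwise)) -> West
  R (right (90° clockwise)) -> North
  R (right (90° clockwise)) -> East
  R (right (90° clockwise)) -> South
  U (U-turn (180°)) -> North
  U (U-turn (180°)) -> South
  L (left (90° counter-clockwise)) -> East
Final: East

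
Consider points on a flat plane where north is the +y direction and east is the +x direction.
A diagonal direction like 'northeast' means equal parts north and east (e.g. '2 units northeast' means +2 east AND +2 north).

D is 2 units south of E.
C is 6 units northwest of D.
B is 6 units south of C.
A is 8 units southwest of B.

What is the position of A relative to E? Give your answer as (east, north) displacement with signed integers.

Place E at the origin (east=0, north=0).
  D is 2 units south of E: delta (east=+0, north=-2); D at (east=0, north=-2).
  C is 6 units northwest of D: delta (east=-6, north=+6); C at (east=-6, north=4).
  B is 6 units south of C: delta (east=+0, north=-6); B at (east=-6, north=-2).
  A is 8 units southwest of B: delta (east=-8, north=-8); A at (east=-14, north=-10).
Therefore A relative to E: (east=-14, north=-10).

Answer: A is at (east=-14, north=-10) relative to E.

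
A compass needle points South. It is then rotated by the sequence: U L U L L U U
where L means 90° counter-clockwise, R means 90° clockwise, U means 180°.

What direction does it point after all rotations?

Start: South
  U (U-turn (180°)) -> North
  L (left (90° counter-clockwise)) -> West
  U (U-turn (180°)) -> East
  L (left (90° counter-clockwise)) -> North
  L (left (90° counter-clockwise)) -> West
  U (U-turn (180°)) -> East
  U (U-turn (180°)) -> West
Final: West

Answer: Final heading: West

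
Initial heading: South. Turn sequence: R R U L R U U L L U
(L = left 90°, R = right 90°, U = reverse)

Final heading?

Answer: Final heading: South

Derivation:
Start: South
  R (right (90° clockwise)) -> West
  R (right (90° clockwise)) -> North
  U (U-turn (180°)) -> South
  L (left (90° counter-clockwise)) -> East
  R (right (90° clockwise)) -> South
  U (U-turn (180°)) -> North
  U (U-turn (180°)) -> South
  L (left (90° counter-clockwise)) -> East
  L (left (90° counter-clockwise)) -> North
  U (U-turn (180°)) -> South
Final: South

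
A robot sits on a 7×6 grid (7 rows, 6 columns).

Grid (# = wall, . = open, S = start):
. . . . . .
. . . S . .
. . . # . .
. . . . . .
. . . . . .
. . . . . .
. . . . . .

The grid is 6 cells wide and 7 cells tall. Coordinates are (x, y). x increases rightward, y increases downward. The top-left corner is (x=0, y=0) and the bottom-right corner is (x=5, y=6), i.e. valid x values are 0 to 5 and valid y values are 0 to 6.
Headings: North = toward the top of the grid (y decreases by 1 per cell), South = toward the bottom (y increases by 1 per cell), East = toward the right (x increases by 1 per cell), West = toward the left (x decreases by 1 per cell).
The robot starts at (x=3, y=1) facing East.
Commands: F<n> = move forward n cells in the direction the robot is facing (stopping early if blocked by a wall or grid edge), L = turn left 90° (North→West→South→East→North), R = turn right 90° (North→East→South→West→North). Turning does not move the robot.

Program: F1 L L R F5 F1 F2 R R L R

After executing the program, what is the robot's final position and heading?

Answer: Final position: (x=4, y=0), facing South

Derivation:
Start: (x=3, y=1), facing East
  F1: move forward 1, now at (x=4, y=1)
  L: turn left, now facing North
  L: turn left, now facing West
  R: turn right, now facing North
  F5: move forward 1/5 (blocked), now at (x=4, y=0)
  F1: move forward 0/1 (blocked), now at (x=4, y=0)
  F2: move forward 0/2 (blocked), now at (x=4, y=0)
  R: turn right, now facing East
  R: turn right, now facing South
  L: turn left, now facing East
  R: turn right, now facing South
Final: (x=4, y=0), facing South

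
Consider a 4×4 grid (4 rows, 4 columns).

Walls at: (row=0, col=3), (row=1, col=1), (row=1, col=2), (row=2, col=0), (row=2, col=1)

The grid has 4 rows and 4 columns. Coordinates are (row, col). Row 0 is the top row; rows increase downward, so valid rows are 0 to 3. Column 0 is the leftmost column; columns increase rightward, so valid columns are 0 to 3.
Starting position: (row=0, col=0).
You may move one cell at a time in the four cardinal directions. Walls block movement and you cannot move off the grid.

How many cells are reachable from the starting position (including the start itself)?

Answer: Reachable cells: 4

Derivation:
BFS flood-fill from (row=0, col=0):
  Distance 0: (row=0, col=0)
  Distance 1: (row=0, col=1), (row=1, col=0)
  Distance 2: (row=0, col=2)
Total reachable: 4 (grid has 11 open cells total)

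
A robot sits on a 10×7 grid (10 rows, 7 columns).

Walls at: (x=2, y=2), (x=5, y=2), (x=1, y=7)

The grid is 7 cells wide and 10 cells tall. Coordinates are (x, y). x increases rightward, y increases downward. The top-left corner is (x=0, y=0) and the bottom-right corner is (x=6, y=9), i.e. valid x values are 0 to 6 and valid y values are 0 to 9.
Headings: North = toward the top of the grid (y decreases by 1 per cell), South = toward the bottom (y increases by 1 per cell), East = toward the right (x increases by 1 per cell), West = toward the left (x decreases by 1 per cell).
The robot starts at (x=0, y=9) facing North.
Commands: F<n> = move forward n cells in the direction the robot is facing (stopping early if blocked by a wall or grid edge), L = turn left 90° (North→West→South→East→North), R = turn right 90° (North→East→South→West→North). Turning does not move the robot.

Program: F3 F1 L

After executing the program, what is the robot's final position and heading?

Start: (x=0, y=9), facing North
  F3: move forward 3, now at (x=0, y=6)
  F1: move forward 1, now at (x=0, y=5)
  L: turn left, now facing West
Final: (x=0, y=5), facing West

Answer: Final position: (x=0, y=5), facing West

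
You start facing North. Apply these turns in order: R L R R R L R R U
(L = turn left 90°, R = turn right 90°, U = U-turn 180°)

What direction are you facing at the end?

Answer: Final heading: South

Derivation:
Start: North
  R (right (90° clockwise)) -> East
  L (left (90° counter-clockwise)) -> North
  R (right (90° clockwise)) -> East
  R (right (90° clockwise)) -> South
  R (right (90° clockwise)) -> West
  L (left (90° counter-clockwise)) -> South
  R (right (90° clockwise)) -> West
  R (right (90° clockwise)) -> North
  U (U-turn (180°)) -> South
Final: South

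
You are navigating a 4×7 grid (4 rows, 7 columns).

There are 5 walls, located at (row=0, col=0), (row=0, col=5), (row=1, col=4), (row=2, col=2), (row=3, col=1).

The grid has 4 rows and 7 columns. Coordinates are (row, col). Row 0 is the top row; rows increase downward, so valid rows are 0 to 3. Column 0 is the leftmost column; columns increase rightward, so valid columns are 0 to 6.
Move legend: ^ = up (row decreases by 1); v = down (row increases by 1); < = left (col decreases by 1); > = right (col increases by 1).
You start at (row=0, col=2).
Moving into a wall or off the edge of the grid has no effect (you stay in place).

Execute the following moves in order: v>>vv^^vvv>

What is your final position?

Start: (row=0, col=2)
  v (down): (row=0, col=2) -> (row=1, col=2)
  > (right): (row=1, col=2) -> (row=1, col=3)
  > (right): blocked, stay at (row=1, col=3)
  v (down): (row=1, col=3) -> (row=2, col=3)
  v (down): (row=2, col=3) -> (row=3, col=3)
  ^ (up): (row=3, col=3) -> (row=2, col=3)
  ^ (up): (row=2, col=3) -> (row=1, col=3)
  v (down): (row=1, col=3) -> (row=2, col=3)
  v (down): (row=2, col=3) -> (row=3, col=3)
  v (down): blocked, stay at (row=3, col=3)
  > (right): (row=3, col=3) -> (row=3, col=4)
Final: (row=3, col=4)

Answer: Final position: (row=3, col=4)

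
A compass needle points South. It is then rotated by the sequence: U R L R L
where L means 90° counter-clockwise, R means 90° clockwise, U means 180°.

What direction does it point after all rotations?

Start: South
  U (U-turn (180°)) -> North
  R (right (90° clockwise)) -> East
  L (left (90° counter-clockwise)) -> North
  R (right (90° clockwise)) -> East
  L (left (90° counter-clockwise)) -> North
Final: North

Answer: Final heading: North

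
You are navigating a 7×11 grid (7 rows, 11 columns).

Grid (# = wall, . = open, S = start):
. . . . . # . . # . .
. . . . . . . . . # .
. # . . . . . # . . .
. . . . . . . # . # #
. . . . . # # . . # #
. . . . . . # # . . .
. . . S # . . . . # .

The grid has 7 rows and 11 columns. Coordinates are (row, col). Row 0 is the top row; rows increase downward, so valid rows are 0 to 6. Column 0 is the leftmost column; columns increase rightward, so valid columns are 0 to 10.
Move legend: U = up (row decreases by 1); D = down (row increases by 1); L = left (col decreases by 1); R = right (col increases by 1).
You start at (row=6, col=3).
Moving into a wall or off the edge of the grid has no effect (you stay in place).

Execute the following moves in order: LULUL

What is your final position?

Start: (row=6, col=3)
  L (left): (row=6, col=3) -> (row=6, col=2)
  U (up): (row=6, col=2) -> (row=5, col=2)
  L (left): (row=5, col=2) -> (row=5, col=1)
  U (up): (row=5, col=1) -> (row=4, col=1)
  L (left): (row=4, col=1) -> (row=4, col=0)
Final: (row=4, col=0)

Answer: Final position: (row=4, col=0)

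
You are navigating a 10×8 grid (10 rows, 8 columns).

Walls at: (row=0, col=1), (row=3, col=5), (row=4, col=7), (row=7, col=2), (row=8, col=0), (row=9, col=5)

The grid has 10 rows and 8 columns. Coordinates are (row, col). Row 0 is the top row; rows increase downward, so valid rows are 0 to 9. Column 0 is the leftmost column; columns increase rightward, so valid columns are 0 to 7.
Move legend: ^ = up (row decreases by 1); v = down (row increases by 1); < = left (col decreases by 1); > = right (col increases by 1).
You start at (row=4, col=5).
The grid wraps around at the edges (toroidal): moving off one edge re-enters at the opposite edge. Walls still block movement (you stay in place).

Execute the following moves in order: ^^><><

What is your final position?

Start: (row=4, col=5)
  ^ (up): blocked, stay at (row=4, col=5)
  ^ (up): blocked, stay at (row=4, col=5)
  > (right): (row=4, col=5) -> (row=4, col=6)
  < (left): (row=4, col=6) -> (row=4, col=5)
  > (right): (row=4, col=5) -> (row=4, col=6)
  < (left): (row=4, col=6) -> (row=4, col=5)
Final: (row=4, col=5)

Answer: Final position: (row=4, col=5)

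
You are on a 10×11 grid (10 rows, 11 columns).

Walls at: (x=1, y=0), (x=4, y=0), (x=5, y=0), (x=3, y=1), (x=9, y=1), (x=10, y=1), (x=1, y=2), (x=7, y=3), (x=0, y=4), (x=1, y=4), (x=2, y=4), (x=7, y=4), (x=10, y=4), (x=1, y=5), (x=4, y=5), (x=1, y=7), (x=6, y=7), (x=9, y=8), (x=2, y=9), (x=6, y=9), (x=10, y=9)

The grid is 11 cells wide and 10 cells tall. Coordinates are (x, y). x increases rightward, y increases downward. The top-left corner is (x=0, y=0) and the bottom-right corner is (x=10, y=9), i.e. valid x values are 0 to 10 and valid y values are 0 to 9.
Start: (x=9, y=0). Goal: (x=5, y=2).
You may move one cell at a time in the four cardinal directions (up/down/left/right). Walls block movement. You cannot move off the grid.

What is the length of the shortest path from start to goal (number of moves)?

BFS from (x=9, y=0) until reaching (x=5, y=2):
  Distance 0: (x=9, y=0)
  Distance 1: (x=8, y=0), (x=10, y=0)
  Distance 2: (x=7, y=0), (x=8, y=1)
  Distance 3: (x=6, y=0), (x=7, y=1), (x=8, y=2)
  Distance 4: (x=6, y=1), (x=7, y=2), (x=9, y=2), (x=8, y=3)
  Distance 5: (x=5, y=1), (x=6, y=2), (x=10, y=2), (x=9, y=3), (x=8, y=4)
  Distance 6: (x=4, y=1), (x=5, y=2), (x=6, y=3), (x=10, y=3), (x=9, y=4), (x=8, y=5)  <- goal reached here
One shortest path (6 moves): (x=9, y=0) -> (x=8, y=0) -> (x=7, y=0) -> (x=6, y=0) -> (x=6, y=1) -> (x=5, y=1) -> (x=5, y=2)

Answer: Shortest path length: 6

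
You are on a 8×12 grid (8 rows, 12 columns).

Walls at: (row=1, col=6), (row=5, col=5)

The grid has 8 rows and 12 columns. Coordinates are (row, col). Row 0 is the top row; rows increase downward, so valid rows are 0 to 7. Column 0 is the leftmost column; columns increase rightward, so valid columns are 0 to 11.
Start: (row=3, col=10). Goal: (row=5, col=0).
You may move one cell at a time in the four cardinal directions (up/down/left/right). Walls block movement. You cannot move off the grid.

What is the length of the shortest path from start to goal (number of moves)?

Answer: Shortest path length: 12

Derivation:
BFS from (row=3, col=10) until reaching (row=5, col=0):
  Distance 0: (row=3, col=10)
  Distance 1: (row=2, col=10), (row=3, col=9), (row=3, col=11), (row=4, col=10)
  Distance 2: (row=1, col=10), (row=2, col=9), (row=2, col=11), (row=3, col=8), (row=4, col=9), (row=4, col=11), (row=5, col=10)
  Distance 3: (row=0, col=10), (row=1, col=9), (row=1, col=11), (row=2, col=8), (row=3, col=7), (row=4, col=8), (row=5, col=9), (row=5, col=11), (row=6, col=10)
  Distance 4: (row=0, col=9), (row=0, col=11), (row=1, col=8), (row=2, col=7), (row=3, col=6), (row=4, col=7), (row=5, col=8), (row=6, col=9), (row=6, col=11), (row=7, col=10)
  Distance 5: (row=0, col=8), (row=1, col=7), (row=2, col=6), (row=3, col=5), (row=4, col=6), (row=5, col=7), (row=6, col=8), (row=7, col=9), (row=7, col=11)
  Distance 6: (row=0, col=7), (row=2, col=5), (row=3, col=4), (row=4, col=5), (row=5, col=6), (row=6, col=7), (row=7, col=8)
  Distance 7: (row=0, col=6), (row=1, col=5), (row=2, col=4), (row=3, col=3), (row=4, col=4), (row=6, col=6), (row=7, col=7)
  Distance 8: (row=0, col=5), (row=1, col=4), (row=2, col=3), (row=3, col=2), (row=4, col=3), (row=5, col=4), (row=6, col=5), (row=7, col=6)
  Distance 9: (row=0, col=4), (row=1, col=3), (row=2, col=2), (row=3, col=1), (row=4, col=2), (row=5, col=3), (row=6, col=4), (row=7, col=5)
  Distance 10: (row=0, col=3), (row=1, col=2), (row=2, col=1), (row=3, col=0), (row=4, col=1), (row=5, col=2), (row=6, col=3), (row=7, col=4)
  Distance 11: (row=0, col=2), (row=1, col=1), (row=2, col=0), (row=4, col=0), (row=5, col=1), (row=6, col=2), (row=7, col=3)
  Distance 12: (row=0, col=1), (row=1, col=0), (row=5, col=0), (row=6, col=1), (row=7, col=2)  <- goal reached here
One shortest path (12 moves): (row=3, col=10) -> (row=3, col=9) -> (row=3, col=8) -> (row=3, col=7) -> (row=3, col=6) -> (row=3, col=5) -> (row=3, col=4) -> (row=3, col=3) -> (row=3, col=2) -> (row=3, col=1) -> (row=3, col=0) -> (row=4, col=0) -> (row=5, col=0)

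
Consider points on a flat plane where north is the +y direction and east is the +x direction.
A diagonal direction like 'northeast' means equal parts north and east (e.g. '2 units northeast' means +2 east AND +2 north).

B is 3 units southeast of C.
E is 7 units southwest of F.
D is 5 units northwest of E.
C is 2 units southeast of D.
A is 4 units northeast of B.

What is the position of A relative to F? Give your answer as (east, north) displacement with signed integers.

Place F at the origin (east=0, north=0).
  E is 7 units southwest of F: delta (east=-7, north=-7); E at (east=-7, north=-7).
  D is 5 units northwest of E: delta (east=-5, north=+5); D at (east=-12, north=-2).
  C is 2 units southeast of D: delta (east=+2, north=-2); C at (east=-10, north=-4).
  B is 3 units southeast of C: delta (east=+3, north=-3); B at (east=-7, north=-7).
  A is 4 units northeast of B: delta (east=+4, north=+4); A at (east=-3, north=-3).
Therefore A relative to F: (east=-3, north=-3).

Answer: A is at (east=-3, north=-3) relative to F.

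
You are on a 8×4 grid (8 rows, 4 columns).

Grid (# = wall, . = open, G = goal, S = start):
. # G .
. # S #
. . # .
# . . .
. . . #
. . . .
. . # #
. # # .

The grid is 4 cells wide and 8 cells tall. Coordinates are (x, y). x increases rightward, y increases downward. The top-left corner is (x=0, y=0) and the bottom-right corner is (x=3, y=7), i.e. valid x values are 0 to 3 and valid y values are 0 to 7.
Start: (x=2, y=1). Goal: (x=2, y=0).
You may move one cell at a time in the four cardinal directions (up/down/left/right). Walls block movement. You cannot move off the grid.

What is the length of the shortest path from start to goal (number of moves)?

Answer: Shortest path length: 1

Derivation:
BFS from (x=2, y=1) until reaching (x=2, y=0):
  Distance 0: (x=2, y=1)
  Distance 1: (x=2, y=0)  <- goal reached here
One shortest path (1 moves): (x=2, y=1) -> (x=2, y=0)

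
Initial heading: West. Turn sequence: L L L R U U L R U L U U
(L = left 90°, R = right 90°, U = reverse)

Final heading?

Start: West
  L (left (90° counter-clockwise)) -> South
  L (left (90° counter-clockwise)) -> East
  L (left (90° counter-clockwise)) -> North
  R (right (90° clockwise)) -> East
  U (U-turn (180°)) -> West
  U (U-turn (180°)) -> East
  L (left (90° counter-clockwise)) -> North
  R (right (90° clockwise)) -> East
  U (U-turn (180°)) -> West
  L (left (90° counter-clockwise)) -> South
  U (U-turn (180°)) -> North
  U (U-turn (180°)) -> South
Final: South

Answer: Final heading: South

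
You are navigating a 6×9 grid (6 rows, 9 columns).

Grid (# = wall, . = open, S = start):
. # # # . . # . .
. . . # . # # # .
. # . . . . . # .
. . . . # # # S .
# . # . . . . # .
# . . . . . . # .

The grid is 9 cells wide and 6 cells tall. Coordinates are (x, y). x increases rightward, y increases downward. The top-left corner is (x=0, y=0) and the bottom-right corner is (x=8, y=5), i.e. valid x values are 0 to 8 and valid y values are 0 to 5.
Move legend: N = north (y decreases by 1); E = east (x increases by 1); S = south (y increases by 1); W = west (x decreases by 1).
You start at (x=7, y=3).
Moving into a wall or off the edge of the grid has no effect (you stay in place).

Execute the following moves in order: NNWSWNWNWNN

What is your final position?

Answer: Final position: (x=7, y=3)

Derivation:
Start: (x=7, y=3)
  N (north): blocked, stay at (x=7, y=3)
  N (north): blocked, stay at (x=7, y=3)
  W (west): blocked, stay at (x=7, y=3)
  S (south): blocked, stay at (x=7, y=3)
  W (west): blocked, stay at (x=7, y=3)
  N (north): blocked, stay at (x=7, y=3)
  W (west): blocked, stay at (x=7, y=3)
  N (north): blocked, stay at (x=7, y=3)
  W (west): blocked, stay at (x=7, y=3)
  N (north): blocked, stay at (x=7, y=3)
  N (north): blocked, stay at (x=7, y=3)
Final: (x=7, y=3)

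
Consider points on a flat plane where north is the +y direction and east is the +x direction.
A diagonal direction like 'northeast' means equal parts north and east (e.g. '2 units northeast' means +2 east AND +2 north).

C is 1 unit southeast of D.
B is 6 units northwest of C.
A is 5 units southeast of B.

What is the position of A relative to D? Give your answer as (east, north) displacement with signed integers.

Place D at the origin (east=0, north=0).
  C is 1 unit southeast of D: delta (east=+1, north=-1); C at (east=1, north=-1).
  B is 6 units northwest of C: delta (east=-6, north=+6); B at (east=-5, north=5).
  A is 5 units southeast of B: delta (east=+5, north=-5); A at (east=0, north=0).
Therefore A relative to D: (east=0, north=0).

Answer: A is at (east=0, north=0) relative to D.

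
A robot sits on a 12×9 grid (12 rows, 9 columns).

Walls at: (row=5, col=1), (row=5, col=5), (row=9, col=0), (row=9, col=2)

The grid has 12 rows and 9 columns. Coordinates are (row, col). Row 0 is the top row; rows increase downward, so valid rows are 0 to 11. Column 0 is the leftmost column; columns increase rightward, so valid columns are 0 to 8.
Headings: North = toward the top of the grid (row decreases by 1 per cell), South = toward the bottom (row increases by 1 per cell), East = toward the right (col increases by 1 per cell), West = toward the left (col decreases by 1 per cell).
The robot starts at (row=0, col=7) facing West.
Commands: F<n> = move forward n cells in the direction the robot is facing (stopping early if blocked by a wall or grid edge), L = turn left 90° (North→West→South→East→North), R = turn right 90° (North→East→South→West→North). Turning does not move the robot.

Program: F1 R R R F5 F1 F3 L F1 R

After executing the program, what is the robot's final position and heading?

Start: (row=0, col=7), facing West
  F1: move forward 1, now at (row=0, col=6)
  R: turn right, now facing North
  R: turn right, now facing East
  R: turn right, now facing South
  F5: move forward 5, now at (row=5, col=6)
  F1: move forward 1, now at (row=6, col=6)
  F3: move forward 3, now at (row=9, col=6)
  L: turn left, now facing East
  F1: move forward 1, now at (row=9, col=7)
  R: turn right, now facing South
Final: (row=9, col=7), facing South

Answer: Final position: (row=9, col=7), facing South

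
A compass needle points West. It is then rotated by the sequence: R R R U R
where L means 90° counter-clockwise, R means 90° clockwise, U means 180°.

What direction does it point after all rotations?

Answer: Final heading: East

Derivation:
Start: West
  R (right (90° clockwise)) -> North
  R (right (90° clockwise)) -> East
  R (right (90° clockwise)) -> South
  U (U-turn (180°)) -> North
  R (right (90° clockwise)) -> East
Final: East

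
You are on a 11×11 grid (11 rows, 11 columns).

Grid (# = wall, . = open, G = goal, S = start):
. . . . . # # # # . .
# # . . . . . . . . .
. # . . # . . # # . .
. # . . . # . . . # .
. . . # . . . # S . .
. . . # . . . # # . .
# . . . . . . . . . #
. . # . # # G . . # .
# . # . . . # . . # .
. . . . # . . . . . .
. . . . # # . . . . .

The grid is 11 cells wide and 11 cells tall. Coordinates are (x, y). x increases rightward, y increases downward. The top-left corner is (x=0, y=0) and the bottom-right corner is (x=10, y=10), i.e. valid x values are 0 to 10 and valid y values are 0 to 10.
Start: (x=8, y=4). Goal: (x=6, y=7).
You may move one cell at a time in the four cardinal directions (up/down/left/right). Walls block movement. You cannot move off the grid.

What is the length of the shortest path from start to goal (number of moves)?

Answer: Shortest path length: 7

Derivation:
BFS from (x=8, y=4) until reaching (x=6, y=7):
  Distance 0: (x=8, y=4)
  Distance 1: (x=8, y=3), (x=9, y=4)
  Distance 2: (x=7, y=3), (x=10, y=4), (x=9, y=5)
  Distance 3: (x=6, y=3), (x=10, y=3), (x=10, y=5), (x=9, y=6)
  Distance 4: (x=6, y=2), (x=10, y=2), (x=6, y=4), (x=8, y=6)
  Distance 5: (x=6, y=1), (x=10, y=1), (x=5, y=2), (x=9, y=2), (x=5, y=4), (x=6, y=5), (x=7, y=6), (x=8, y=7)
  Distance 6: (x=10, y=0), (x=5, y=1), (x=7, y=1), (x=9, y=1), (x=4, y=4), (x=5, y=5), (x=6, y=6), (x=7, y=7), (x=8, y=8)
  Distance 7: (x=9, y=0), (x=4, y=1), (x=8, y=1), (x=4, y=3), (x=4, y=5), (x=5, y=6), (x=6, y=7), (x=7, y=8), (x=8, y=9)  <- goal reached here
One shortest path (7 moves): (x=8, y=4) -> (x=8, y=3) -> (x=7, y=3) -> (x=6, y=3) -> (x=6, y=4) -> (x=6, y=5) -> (x=6, y=6) -> (x=6, y=7)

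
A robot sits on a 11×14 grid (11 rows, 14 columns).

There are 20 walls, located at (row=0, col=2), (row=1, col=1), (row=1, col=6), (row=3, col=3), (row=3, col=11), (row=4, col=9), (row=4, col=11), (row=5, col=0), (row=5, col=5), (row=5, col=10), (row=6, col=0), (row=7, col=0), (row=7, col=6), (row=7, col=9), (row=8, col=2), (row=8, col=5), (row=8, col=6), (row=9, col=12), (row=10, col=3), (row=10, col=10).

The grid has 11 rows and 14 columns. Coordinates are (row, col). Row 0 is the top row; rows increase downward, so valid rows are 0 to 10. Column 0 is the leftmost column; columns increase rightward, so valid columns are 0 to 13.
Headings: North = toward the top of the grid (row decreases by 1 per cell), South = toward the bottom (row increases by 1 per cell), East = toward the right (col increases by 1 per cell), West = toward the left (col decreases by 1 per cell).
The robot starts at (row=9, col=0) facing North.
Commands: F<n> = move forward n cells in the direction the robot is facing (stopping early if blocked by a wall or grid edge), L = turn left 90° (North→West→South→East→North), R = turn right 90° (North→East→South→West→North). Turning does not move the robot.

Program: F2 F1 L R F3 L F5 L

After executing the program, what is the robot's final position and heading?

Start: (row=9, col=0), facing North
  F2: move forward 1/2 (blocked), now at (row=8, col=0)
  F1: move forward 0/1 (blocked), now at (row=8, col=0)
  L: turn left, now facing West
  R: turn right, now facing North
  F3: move forward 0/3 (blocked), now at (row=8, col=0)
  L: turn left, now facing West
  F5: move forward 0/5 (blocked), now at (row=8, col=0)
  L: turn left, now facing South
Final: (row=8, col=0), facing South

Answer: Final position: (row=8, col=0), facing South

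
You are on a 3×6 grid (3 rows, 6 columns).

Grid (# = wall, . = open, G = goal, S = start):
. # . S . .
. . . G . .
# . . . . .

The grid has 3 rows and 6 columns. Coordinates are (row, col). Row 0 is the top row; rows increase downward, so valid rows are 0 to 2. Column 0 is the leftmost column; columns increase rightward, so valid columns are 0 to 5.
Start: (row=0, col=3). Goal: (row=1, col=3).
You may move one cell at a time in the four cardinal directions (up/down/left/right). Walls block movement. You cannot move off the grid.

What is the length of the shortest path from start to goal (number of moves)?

BFS from (row=0, col=3) until reaching (row=1, col=3):
  Distance 0: (row=0, col=3)
  Distance 1: (row=0, col=2), (row=0, col=4), (row=1, col=3)  <- goal reached here
One shortest path (1 moves): (row=0, col=3) -> (row=1, col=3)

Answer: Shortest path length: 1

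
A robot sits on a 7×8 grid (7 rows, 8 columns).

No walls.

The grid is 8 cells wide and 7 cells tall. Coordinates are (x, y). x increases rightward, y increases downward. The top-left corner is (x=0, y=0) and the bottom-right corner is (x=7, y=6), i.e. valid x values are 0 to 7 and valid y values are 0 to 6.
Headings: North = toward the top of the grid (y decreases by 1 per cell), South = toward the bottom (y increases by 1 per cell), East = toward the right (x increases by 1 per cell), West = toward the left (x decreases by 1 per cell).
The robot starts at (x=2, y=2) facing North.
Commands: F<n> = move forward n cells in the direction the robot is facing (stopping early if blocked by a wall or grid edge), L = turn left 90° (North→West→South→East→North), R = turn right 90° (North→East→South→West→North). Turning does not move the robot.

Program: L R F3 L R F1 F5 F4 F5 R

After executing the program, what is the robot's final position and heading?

Answer: Final position: (x=2, y=0), facing East

Derivation:
Start: (x=2, y=2), facing North
  L: turn left, now facing West
  R: turn right, now facing North
  F3: move forward 2/3 (blocked), now at (x=2, y=0)
  L: turn left, now facing West
  R: turn right, now facing North
  F1: move forward 0/1 (blocked), now at (x=2, y=0)
  F5: move forward 0/5 (blocked), now at (x=2, y=0)
  F4: move forward 0/4 (blocked), now at (x=2, y=0)
  F5: move forward 0/5 (blocked), now at (x=2, y=0)
  R: turn right, now facing East
Final: (x=2, y=0), facing East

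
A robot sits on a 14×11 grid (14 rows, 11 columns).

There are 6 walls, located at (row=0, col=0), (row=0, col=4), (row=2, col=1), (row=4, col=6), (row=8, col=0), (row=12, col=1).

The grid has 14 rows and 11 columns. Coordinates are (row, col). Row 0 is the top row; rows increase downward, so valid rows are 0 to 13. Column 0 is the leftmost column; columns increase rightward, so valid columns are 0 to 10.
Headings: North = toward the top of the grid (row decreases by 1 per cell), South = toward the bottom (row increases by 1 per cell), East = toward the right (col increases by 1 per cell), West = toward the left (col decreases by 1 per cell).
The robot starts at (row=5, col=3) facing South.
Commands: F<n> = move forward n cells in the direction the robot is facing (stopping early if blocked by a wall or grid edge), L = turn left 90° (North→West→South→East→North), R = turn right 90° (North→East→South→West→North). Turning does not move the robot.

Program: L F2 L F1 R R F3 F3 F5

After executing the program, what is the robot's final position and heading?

Start: (row=5, col=3), facing South
  L: turn left, now facing East
  F2: move forward 2, now at (row=5, col=5)
  L: turn left, now facing North
  F1: move forward 1, now at (row=4, col=5)
  R: turn right, now facing East
  R: turn right, now facing South
  F3: move forward 3, now at (row=7, col=5)
  F3: move forward 3, now at (row=10, col=5)
  F5: move forward 3/5 (blocked), now at (row=13, col=5)
Final: (row=13, col=5), facing South

Answer: Final position: (row=13, col=5), facing South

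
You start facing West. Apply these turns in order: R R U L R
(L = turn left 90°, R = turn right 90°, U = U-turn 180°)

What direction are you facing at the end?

Start: West
  R (right (90° clockwise)) -> North
  R (right (90° clockwise)) -> East
  U (U-turn (180°)) -> West
  L (left (90° counter-clockwise)) -> South
  R (right (90° clockwise)) -> West
Final: West

Answer: Final heading: West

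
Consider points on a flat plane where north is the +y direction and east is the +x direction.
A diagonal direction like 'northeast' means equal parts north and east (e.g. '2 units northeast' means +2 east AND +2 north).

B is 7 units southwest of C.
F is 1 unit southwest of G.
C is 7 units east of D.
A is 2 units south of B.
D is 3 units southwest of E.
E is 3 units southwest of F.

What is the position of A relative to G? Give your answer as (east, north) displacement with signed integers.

Place G at the origin (east=0, north=0).
  F is 1 unit southwest of G: delta (east=-1, north=-1); F at (east=-1, north=-1).
  E is 3 units southwest of F: delta (east=-3, north=-3); E at (east=-4, north=-4).
  D is 3 units southwest of E: delta (east=-3, north=-3); D at (east=-7, north=-7).
  C is 7 units east of D: delta (east=+7, north=+0); C at (east=0, north=-7).
  B is 7 units southwest of C: delta (east=-7, north=-7); B at (east=-7, north=-14).
  A is 2 units south of B: delta (east=+0, north=-2); A at (east=-7, north=-16).
Therefore A relative to G: (east=-7, north=-16).

Answer: A is at (east=-7, north=-16) relative to G.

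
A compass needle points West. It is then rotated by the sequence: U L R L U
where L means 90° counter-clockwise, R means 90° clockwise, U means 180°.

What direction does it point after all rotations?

Start: West
  U (U-turn (180°)) -> East
  L (left (90° counter-clockwise)) -> North
  R (right (90° clockwise)) -> East
  L (left (90° counter-clockwise)) -> North
  U (U-turn (180°)) -> South
Final: South

Answer: Final heading: South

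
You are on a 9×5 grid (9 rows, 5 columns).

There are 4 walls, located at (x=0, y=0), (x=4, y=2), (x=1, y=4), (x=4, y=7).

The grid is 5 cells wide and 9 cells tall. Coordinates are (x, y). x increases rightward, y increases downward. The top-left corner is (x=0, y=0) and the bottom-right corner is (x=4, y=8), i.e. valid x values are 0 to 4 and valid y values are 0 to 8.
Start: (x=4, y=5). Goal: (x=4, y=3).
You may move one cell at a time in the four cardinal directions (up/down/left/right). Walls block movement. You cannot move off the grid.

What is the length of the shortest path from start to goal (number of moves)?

Answer: Shortest path length: 2

Derivation:
BFS from (x=4, y=5) until reaching (x=4, y=3):
  Distance 0: (x=4, y=5)
  Distance 1: (x=4, y=4), (x=3, y=5), (x=4, y=6)
  Distance 2: (x=4, y=3), (x=3, y=4), (x=2, y=5), (x=3, y=6)  <- goal reached here
One shortest path (2 moves): (x=4, y=5) -> (x=4, y=4) -> (x=4, y=3)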